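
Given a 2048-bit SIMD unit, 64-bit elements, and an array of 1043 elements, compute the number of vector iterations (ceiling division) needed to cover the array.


Width = 2048 / 64 = 32 elements per vector op
Iterations = ceil(1043 / 32) = 33

33


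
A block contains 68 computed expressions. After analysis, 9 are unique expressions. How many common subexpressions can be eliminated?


CSE count = total expressions - unique expressions
= 68 - 9 = 59

59


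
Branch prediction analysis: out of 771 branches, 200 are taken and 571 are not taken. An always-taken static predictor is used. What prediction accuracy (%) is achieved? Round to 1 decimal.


Predictor: always-taken
Correct predictions = 200
Accuracy = 200 / 771 * 100 = 25.9%

25.9


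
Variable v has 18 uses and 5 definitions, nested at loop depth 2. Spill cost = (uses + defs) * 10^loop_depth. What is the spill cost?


uses + defs = 18 + 5 = 23
10^2 = 100
Spill cost = 23 * 100 = 2300

2300


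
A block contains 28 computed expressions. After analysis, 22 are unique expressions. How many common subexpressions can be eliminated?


CSE count = total expressions - unique expressions
= 28 - 22 = 6

6


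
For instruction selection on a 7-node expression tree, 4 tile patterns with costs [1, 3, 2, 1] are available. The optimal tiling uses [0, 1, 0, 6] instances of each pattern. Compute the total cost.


Total cost = sum(count_i * cost_i)
= 0*1 + 1*3 + 0*2 + 6*1
= 9

9


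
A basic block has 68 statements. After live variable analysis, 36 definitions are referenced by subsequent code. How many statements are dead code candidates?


Dead code = total statements - live definitions
= 68 - 36 = 32

32


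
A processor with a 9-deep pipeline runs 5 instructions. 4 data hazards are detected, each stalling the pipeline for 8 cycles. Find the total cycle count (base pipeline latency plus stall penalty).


Base cycles = 9 + 5 - 1 = 13
Total stalls = 4 * 8 = 32
Total = 13 + 32 = 45

45


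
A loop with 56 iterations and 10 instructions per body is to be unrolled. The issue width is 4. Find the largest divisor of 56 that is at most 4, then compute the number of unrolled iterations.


Largest divisor of 56 <= 4 is 4
New iterations = 56 / 4 = 14

14


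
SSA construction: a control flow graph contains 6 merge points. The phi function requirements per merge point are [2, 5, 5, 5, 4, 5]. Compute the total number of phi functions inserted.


Total phi functions = sum of phi functions at each join node
= 2 + 5 + 5 + 5 + 4 + 5 = 26

26


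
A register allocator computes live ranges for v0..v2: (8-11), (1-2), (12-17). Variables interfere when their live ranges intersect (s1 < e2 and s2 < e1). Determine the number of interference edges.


Check all pairs for overlapping intervals.
Two intervals (s1,e1) and (s2,e2) overlap if s1 < e2 and s2 < e1.
v0 (8-11) vs v1..v2: overlaps none -> 0
v1 (1-2) vs v2: overlaps none -> 0
Total overlapping pairs = 0 + 0 = 0

0


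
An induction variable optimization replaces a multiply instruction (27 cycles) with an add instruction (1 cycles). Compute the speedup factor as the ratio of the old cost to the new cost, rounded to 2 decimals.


Ratio = mult_cost / add_cost = 27 / 1 = 27.0

27.0


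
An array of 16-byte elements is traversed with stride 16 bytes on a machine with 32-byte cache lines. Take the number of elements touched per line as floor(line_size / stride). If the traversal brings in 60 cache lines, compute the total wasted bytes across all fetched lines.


Elements per line = floor(32 / 16) = 2
Bytes used per line = 2 * 16 = 32
Wasted per line = 32 - 32 = 0
Total wasted = 0 * 60 = 0

0


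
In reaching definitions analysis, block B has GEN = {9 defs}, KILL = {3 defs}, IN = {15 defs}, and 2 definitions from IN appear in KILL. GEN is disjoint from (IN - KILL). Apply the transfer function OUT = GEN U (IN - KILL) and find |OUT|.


IN - KILL: 15 - 2 = 13 surviving definitions
OUT = GEN + surviving = 9 + 13 = 22

22


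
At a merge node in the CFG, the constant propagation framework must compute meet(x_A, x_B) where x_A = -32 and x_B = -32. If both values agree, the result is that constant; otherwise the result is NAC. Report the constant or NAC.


Meet operation: if both paths give the same constant, result is that constant; if they differ, result is NAC (not-a-constant).
Path A: -32, Path B: -32 -> equal
Result: constant -> -32

-32


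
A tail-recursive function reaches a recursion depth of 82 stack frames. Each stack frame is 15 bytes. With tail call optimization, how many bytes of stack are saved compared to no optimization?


Without TCO: 82 * 15 = 1230 bytes
With TCO: reuse 1 frame = 15 bytes
Savings = 1230 - 15 = 1215

1215


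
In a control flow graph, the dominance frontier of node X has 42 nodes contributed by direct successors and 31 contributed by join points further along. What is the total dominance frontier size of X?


DF(X) = direct successor contributions + join point contributions
= 42 + 31 = 73

73


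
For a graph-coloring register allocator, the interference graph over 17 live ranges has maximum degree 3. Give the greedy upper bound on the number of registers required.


Greedy coloring never needs more than (max_degree + 1) colors: when coloring a vertex, at most max_degree neighbors are already colored.
Upper bound = 3 + 1 = 4

4


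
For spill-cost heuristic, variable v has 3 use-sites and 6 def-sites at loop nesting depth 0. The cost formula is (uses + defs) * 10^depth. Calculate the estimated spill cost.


uses + defs = 3 + 6 = 9
10^0 = 1
Spill cost = 9 * 1 = 9

9


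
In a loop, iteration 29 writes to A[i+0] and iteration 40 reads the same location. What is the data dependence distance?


Distance = read iteration - write iteration
= 40 - 29 = 11

11


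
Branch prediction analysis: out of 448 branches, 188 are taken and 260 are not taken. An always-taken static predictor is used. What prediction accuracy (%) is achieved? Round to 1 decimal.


Predictor: always-taken
Correct predictions = 188
Accuracy = 188 / 448 * 100 = 42.0%

42.0


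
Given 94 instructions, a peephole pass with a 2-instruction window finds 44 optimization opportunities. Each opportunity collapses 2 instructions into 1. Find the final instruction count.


Each match removes 1 instructions.
Total removed = 44 * 1 = 44
Remaining = 94 - 44 = 50

50


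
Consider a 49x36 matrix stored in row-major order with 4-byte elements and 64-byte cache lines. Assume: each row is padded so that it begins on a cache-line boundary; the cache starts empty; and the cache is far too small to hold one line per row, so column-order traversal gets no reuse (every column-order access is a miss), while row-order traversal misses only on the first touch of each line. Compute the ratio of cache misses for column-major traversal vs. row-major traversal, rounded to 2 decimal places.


Each row occupies 36 * 4 = 144 bytes and starts on a line boundary, so it spans ceil(144 / 64) = 3 cache lines.
Row-major traversal misses (one per line touched): 49 * ceil(36 * 4 / 64) = 147
Column-major traversal misses (no reuse, every access misses): 49 * 36 = 1764
Ratio = 1764 / 147 = 12.0

12.0


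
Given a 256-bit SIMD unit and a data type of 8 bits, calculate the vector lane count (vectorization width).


Width = SIMD bits / data type bits
= 256 / 8 = 32

32


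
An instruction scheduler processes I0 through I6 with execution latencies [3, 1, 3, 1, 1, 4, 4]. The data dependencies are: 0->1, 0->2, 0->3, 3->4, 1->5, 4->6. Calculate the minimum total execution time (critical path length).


Compute longest path through dependency graph: dist(Ik) = max over predecessors of dist + latency(Ik).
dist(I0) = latency 3 = 3
dist(I1) = dist(I0) + 1 = 3 + 1 = 4
dist(I2) = dist(I0) + 3 = 3 + 3 = 6
dist(I3) = dist(I0) + 1 = 3 + 1 = 4
dist(I4) = dist(I3) + 1 = 4 + 1 = 5
dist(I5) = dist(I1) + 4 = 4 + 4 = 8
dist(I6) = dist(I4) + 4 = 5 + 4 = 9
Critical path = max dist = 9

9


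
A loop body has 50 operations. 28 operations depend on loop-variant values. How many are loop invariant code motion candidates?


Invariant candidates = total - loop-dependent
= 50 - 28 = 22

22


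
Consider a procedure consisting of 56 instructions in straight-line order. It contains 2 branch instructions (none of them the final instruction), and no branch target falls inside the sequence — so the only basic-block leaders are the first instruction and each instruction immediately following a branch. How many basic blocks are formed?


With no in-sequence branch targets, the leaders are the first instruction plus the instruction after each branch.
Number of basic blocks = branches + 1
= 2 + 1 = 3

3


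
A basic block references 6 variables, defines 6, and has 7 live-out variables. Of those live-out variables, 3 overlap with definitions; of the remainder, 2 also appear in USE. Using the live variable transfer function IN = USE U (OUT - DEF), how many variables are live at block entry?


OUT - DEF: 7 - 3 = 4
|IN| = |USE| + |OUT - DEF| - |USE ∩ (OUT - DEF)| = 6 + 4 - 2 = 8

8


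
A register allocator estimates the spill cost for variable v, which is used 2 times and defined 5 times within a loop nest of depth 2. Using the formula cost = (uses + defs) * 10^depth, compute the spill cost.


uses + defs = 2 + 5 = 7
10^2 = 100
Spill cost = 7 * 100 = 700

700


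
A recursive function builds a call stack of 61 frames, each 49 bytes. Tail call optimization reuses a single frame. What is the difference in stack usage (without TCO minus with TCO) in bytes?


Without TCO: 61 * 49 = 2989 bytes
With TCO: reuse 1 frame = 49 bytes
Savings = 2989 - 49 = 2940

2940


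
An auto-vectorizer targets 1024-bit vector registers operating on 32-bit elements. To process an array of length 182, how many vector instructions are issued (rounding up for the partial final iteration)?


Width = 1024 / 32 = 32 elements per vector op
Iterations = ceil(182 / 32) = 6

6


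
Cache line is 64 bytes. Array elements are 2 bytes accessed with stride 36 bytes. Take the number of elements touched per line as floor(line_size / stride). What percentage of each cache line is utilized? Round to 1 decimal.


Elements per cache line = floor(64 / 36) = 1
Bytes used = 1 * 2 = 2
Utilization = 2 / 64 * 100 = 3.1%

3.1


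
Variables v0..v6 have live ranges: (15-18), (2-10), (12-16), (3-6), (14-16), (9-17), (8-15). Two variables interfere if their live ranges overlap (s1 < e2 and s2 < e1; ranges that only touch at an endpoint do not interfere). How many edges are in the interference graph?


Check all pairs for overlapping intervals.
Two intervals (s1,e1) and (s2,e2) overlap if s1 < e2 and s2 < e1.
v0 (15-18) vs v1..v6: overlaps v2, v4, v5 -> 3
v1 (2-10) vs v2..v6: overlaps v3, v5, v6 -> 3
v2 (12-16) vs v3..v6: overlaps v4, v5, v6 -> 3
v3 (3-6) vs v4..v6: overlaps none -> 0
v4 (14-16) vs v5..v6: overlaps v5, v6 -> 2
v5 (9-17) vs v6: overlaps v6 -> 1
Total overlapping pairs = 3 + 3 + 3 + 0 + 2 + 1 = 12

12


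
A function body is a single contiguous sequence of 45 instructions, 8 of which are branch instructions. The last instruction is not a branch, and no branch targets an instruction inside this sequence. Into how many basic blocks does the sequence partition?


With no in-sequence branch targets, the leaders are the first instruction plus the instruction after each branch.
Number of basic blocks = branches + 1
= 8 + 1 = 9

9


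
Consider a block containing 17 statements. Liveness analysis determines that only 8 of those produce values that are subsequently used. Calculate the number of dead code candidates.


Dead code = total statements - live definitions
= 17 - 8 = 9

9


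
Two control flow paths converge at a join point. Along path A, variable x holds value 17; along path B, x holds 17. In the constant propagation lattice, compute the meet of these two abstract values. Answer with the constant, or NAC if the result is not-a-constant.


Meet operation: if both paths give the same constant, result is that constant; if they differ, result is NAC (not-a-constant).
Path A: 17, Path B: 17 -> equal
Result: constant -> 17

17


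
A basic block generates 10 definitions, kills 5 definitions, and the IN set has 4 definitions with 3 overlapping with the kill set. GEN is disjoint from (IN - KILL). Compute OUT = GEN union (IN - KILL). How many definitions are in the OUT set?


IN - KILL: 4 - 3 = 1 surviving definitions
OUT = GEN + surviving = 10 + 1 = 11

11


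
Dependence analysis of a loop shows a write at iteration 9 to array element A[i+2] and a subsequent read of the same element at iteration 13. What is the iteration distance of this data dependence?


Distance = read iteration - write iteration
= 13 - 9 = 4

4


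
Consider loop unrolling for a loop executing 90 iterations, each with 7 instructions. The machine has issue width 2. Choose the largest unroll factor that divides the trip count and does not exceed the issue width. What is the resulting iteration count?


Largest divisor of 90 <= 2 is 2
New iterations = 90 / 2 = 45

45


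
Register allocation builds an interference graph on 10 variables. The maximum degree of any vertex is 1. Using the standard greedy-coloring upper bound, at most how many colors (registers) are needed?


Greedy coloring never needs more than (max_degree + 1) colors: when coloring a vertex, at most max_degree neighbors are already colored.
Upper bound = 1 + 1 = 2

2


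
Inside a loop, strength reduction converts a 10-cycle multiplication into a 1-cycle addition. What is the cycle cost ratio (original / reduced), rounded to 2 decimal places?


Ratio = mult_cost / add_cost = 10 / 1 = 10.0

10.0


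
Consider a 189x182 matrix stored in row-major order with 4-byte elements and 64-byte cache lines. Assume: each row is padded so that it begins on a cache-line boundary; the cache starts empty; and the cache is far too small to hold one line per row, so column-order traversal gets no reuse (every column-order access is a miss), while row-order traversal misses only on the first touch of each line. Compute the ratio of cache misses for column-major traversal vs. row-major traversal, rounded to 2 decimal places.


Each row occupies 182 * 4 = 728 bytes and starts on a line boundary, so it spans ceil(728 / 64) = 12 cache lines.
Row-major traversal misses (one per line touched): 189 * ceil(182 * 4 / 64) = 2268
Column-major traversal misses (no reuse, every access misses): 189 * 182 = 34398
Ratio = 34398 / 2268 = 15.17

15.17


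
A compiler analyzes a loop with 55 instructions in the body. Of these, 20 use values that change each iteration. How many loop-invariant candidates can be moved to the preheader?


Invariant candidates = total - loop-dependent
= 55 - 20 = 35

35


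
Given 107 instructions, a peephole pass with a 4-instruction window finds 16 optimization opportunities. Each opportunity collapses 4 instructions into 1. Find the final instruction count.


Each match removes 3 instructions.
Total removed = 16 * 3 = 48
Remaining = 107 - 48 = 59

59


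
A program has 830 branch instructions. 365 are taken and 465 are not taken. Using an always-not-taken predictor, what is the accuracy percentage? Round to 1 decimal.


Predictor: always-not-taken
Correct predictions = 465
Accuracy = 465 / 830 * 100 = 56.0%

56.0


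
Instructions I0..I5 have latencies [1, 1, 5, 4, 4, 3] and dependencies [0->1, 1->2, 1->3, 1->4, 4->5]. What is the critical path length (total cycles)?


Compute longest path through dependency graph: dist(Ik) = max over predecessors of dist + latency(Ik).
dist(I0) = latency 1 = 1
dist(I1) = dist(I0) + 1 = 1 + 1 = 2
dist(I2) = dist(I1) + 5 = 2 + 5 = 7
dist(I3) = dist(I1) + 4 = 2 + 4 = 6
dist(I4) = dist(I1) + 4 = 2 + 4 = 6
dist(I5) = dist(I4) + 3 = 6 + 3 = 9
Critical path = max dist = 9

9


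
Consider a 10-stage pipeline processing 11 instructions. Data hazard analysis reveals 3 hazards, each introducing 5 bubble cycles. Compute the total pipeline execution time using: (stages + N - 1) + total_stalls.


Base cycles = 10 + 11 - 1 = 20
Total stalls = 3 * 5 = 15
Total = 20 + 15 = 35

35


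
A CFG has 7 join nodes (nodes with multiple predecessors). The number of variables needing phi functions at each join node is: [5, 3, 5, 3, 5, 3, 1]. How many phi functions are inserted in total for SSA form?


Total phi functions = sum of phi functions at each join node
= 5 + 3 + 5 + 3 + 5 + 3 + 1 = 25

25


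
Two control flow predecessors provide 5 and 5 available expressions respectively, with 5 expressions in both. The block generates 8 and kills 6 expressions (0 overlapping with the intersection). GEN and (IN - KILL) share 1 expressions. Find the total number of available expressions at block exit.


IN = intersection of predecessors = 5
IN - KILL = 5 - 0 = 5
|OUT| = |GEN| + |IN - KILL| - |GEN ∩ (IN - KILL)| = 8 + 5 - 1 = 12

12


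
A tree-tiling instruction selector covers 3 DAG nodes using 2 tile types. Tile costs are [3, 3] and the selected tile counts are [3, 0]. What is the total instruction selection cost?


Total cost = sum(count_i * cost_i)
= 3*3 + 0*3
= 9

9


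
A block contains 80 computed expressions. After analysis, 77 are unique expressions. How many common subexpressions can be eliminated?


CSE count = total expressions - unique expressions
= 80 - 77 = 3

3


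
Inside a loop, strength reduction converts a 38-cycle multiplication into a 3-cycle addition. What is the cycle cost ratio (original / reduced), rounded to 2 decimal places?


Ratio = mult_cost / add_cost = 38 / 3 = 12.67

12.67


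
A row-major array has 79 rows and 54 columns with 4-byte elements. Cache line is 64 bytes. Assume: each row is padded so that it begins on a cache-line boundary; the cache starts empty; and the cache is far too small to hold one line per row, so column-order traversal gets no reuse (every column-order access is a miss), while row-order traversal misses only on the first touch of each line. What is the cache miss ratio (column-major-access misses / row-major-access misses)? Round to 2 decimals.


Each row occupies 54 * 4 = 216 bytes and starts on a line boundary, so it spans ceil(216 / 64) = 4 cache lines.
Row-major traversal misses (one per line touched): 79 * ceil(54 * 4 / 64) = 316
Column-major traversal misses (no reuse, every access misses): 79 * 54 = 4266
Ratio = 4266 / 316 = 13.5

13.5


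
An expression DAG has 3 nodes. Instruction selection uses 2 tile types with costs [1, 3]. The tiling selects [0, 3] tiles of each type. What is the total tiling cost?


Total cost = sum(count_i * cost_i)
= 0*1 + 3*3
= 9

9


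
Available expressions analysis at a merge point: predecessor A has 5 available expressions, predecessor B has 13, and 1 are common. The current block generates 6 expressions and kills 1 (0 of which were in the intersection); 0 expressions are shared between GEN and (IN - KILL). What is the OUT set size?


IN = intersection of predecessors = 1
IN - KILL = 1 - 0 = 1
|OUT| = |GEN| + |IN - KILL| - |GEN ∩ (IN - KILL)| = 6 + 1 - 0 = 7

7


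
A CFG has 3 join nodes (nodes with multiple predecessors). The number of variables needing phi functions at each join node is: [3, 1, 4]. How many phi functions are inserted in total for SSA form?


Total phi functions = sum of phi functions at each join node
= 3 + 1 + 4 = 8

8


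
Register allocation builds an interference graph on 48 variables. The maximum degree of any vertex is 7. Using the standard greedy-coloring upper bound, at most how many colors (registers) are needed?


Greedy coloring never needs more than (max_degree + 1) colors: when coloring a vertex, at most max_degree neighbors are already colored.
Upper bound = 7 + 1 = 8

8


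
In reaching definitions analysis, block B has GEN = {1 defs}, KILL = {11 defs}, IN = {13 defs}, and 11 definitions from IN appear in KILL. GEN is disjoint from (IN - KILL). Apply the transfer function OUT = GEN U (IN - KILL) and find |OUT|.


IN - KILL: 13 - 11 = 2 surviving definitions
OUT = GEN + surviving = 1 + 2 = 3

3


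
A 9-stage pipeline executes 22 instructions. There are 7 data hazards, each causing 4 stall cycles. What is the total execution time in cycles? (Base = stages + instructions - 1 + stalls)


Base cycles = 9 + 22 - 1 = 30
Total stalls = 7 * 4 = 28
Total = 30 + 28 = 58

58


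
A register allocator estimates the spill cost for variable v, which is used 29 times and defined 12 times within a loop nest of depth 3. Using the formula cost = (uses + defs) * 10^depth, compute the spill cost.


uses + defs = 29 + 12 = 41
10^3 = 1000
Spill cost = 41 * 1000 = 41000

41000


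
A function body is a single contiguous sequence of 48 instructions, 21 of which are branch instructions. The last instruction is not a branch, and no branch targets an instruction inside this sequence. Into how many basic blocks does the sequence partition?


With no in-sequence branch targets, the leaders are the first instruction plus the instruction after each branch.
Number of basic blocks = branches + 1
= 21 + 1 = 22

22


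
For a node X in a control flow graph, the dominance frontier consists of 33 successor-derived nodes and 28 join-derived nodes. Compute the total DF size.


DF(X) = direct successor contributions + join point contributions
= 33 + 28 = 61

61


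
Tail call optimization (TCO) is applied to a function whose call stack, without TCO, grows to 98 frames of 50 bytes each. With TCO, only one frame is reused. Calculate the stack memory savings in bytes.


Without TCO: 98 * 50 = 4900 bytes
With TCO: reuse 1 frame = 50 bytes
Savings = 4900 - 50 = 4850

4850


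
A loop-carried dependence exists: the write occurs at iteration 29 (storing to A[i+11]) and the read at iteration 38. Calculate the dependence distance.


Distance = read iteration - write iteration
= 38 - 29 = 9

9


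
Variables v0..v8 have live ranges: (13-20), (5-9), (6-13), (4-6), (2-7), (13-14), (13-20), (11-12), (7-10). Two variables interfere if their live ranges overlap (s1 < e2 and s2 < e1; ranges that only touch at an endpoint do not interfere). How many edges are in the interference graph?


Check all pairs for overlapping intervals.
Two intervals (s1,e1) and (s2,e2) overlap if s1 < e2 and s2 < e1.
v0 (13-20) vs v1..v8: overlaps v5, v6 -> 2
v1 (5-9) vs v2..v8: overlaps v2, v3, v4, v8 -> 4
v2 (6-13) vs v3..v8: overlaps v4, v7, v8 -> 3
v3 (4-6) vs v4..v8: overlaps v4 -> 1
v4 (2-7) vs v5..v8: overlaps none -> 0
v5 (13-14) vs v6..v8: overlaps v6 -> 1
v6 (13-20) vs v7..v8: overlaps none -> 0
v7 (11-12) vs v8: overlaps none -> 0
Total overlapping pairs = 2 + 4 + 3 + 1 + 0 + 1 + 0 + 0 = 11

11


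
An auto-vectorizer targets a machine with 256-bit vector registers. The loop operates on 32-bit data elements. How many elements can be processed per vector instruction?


Width = SIMD bits / data type bits
= 256 / 32 = 8

8


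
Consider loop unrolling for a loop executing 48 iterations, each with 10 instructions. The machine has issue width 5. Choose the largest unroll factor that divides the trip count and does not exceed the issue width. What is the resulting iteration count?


Largest divisor of 48 <= 5 is 4
New iterations = 48 / 4 = 12

12


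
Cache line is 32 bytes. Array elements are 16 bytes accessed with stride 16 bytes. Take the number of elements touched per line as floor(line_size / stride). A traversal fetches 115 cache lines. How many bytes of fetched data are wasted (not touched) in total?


Elements per line = floor(32 / 16) = 2
Bytes used per line = 2 * 16 = 32
Wasted per line = 32 - 32 = 0
Total wasted = 0 * 115 = 0

0


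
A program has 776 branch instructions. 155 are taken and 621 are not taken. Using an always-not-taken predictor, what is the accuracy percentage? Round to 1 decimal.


Predictor: always-not-taken
Correct predictions = 621
Accuracy = 621 / 776 * 100 = 80.0%

80.0


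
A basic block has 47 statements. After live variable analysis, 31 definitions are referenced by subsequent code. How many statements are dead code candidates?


Dead code = total statements - live definitions
= 47 - 31 = 16

16


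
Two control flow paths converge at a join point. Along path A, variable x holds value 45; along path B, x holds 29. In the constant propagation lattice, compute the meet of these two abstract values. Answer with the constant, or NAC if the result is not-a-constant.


Meet operation: if both paths give the same constant, result is that constant; if they differ, result is NAC (not-a-constant).
Path A: 45, Path B: 29 -> differ
Result: not-a-constant -> NAC

NAC


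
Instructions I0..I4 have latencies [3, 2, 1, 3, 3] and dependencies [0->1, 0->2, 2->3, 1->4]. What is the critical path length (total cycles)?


Compute longest path through dependency graph: dist(Ik) = max over predecessors of dist + latency(Ik).
dist(I0) = latency 3 = 3
dist(I1) = dist(I0) + 2 = 3 + 2 = 5
dist(I2) = dist(I0) + 1 = 3 + 1 = 4
dist(I3) = dist(I2) + 3 = 4 + 3 = 7
dist(I4) = dist(I1) + 3 = 5 + 3 = 8
Critical path = max dist = 8

8


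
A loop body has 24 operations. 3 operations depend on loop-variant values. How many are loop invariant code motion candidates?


Invariant candidates = total - loop-dependent
= 24 - 3 = 21

21


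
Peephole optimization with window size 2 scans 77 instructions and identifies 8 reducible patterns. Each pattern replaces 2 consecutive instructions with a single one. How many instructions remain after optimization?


Each match removes 1 instructions.
Total removed = 8 * 1 = 8
Remaining = 77 - 8 = 69

69


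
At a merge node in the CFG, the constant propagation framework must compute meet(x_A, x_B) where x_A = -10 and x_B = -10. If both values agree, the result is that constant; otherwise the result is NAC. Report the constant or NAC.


Meet operation: if both paths give the same constant, result is that constant; if they differ, result is NAC (not-a-constant).
Path A: -10, Path B: -10 -> equal
Result: constant -> -10

-10


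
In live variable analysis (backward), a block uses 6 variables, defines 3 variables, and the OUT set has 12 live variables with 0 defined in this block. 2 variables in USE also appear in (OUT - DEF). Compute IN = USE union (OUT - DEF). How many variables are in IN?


OUT - DEF: 12 - 0 = 12
|IN| = |USE| + |OUT - DEF| - |USE ∩ (OUT - DEF)| = 6 + 12 - 2 = 16

16


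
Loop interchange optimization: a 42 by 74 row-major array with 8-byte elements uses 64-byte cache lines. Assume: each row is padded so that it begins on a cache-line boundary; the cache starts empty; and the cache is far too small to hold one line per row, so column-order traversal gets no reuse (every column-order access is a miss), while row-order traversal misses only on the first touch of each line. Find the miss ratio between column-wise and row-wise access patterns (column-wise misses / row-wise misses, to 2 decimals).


Each row occupies 74 * 8 = 592 bytes and starts on a line boundary, so it spans ceil(592 / 64) = 10 cache lines.
Row-major traversal misses (one per line touched): 42 * ceil(74 * 8 / 64) = 420
Column-major traversal misses (no reuse, every access misses): 42 * 74 = 3108
Ratio = 3108 / 420 = 7.4

7.4


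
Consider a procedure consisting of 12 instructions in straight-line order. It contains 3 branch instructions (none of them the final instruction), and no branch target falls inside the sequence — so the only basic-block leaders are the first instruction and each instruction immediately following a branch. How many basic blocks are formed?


With no in-sequence branch targets, the leaders are the first instruction plus the instruction after each branch.
Number of basic blocks = branches + 1
= 3 + 1 = 4

4


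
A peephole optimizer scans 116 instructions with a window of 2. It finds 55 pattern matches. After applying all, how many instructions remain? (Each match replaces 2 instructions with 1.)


Each match removes 1 instructions.
Total removed = 55 * 1 = 55
Remaining = 116 - 55 = 61

61


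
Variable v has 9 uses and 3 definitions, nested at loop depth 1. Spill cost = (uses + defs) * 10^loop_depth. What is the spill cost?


uses + defs = 9 + 3 = 12
10^1 = 10
Spill cost = 12 * 10 = 120

120


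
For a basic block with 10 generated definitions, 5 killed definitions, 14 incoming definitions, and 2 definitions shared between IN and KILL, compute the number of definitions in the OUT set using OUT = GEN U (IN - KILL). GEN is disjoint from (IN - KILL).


IN - KILL: 14 - 2 = 12 surviving definitions
OUT = GEN + surviving = 10 + 12 = 22

22


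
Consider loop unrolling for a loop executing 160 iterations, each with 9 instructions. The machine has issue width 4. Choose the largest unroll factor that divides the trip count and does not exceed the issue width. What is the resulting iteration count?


Largest divisor of 160 <= 4 is 4
New iterations = 160 / 4 = 40

40


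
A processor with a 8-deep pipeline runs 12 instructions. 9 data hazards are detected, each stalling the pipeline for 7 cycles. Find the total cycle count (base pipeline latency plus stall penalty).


Base cycles = 8 + 12 - 1 = 19
Total stalls = 9 * 7 = 63
Total = 19 + 63 = 82

82


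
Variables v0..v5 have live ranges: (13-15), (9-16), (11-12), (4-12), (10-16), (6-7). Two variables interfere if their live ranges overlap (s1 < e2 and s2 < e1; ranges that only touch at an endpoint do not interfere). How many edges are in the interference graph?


Check all pairs for overlapping intervals.
Two intervals (s1,e1) and (s2,e2) overlap if s1 < e2 and s2 < e1.
v0 (13-15) vs v1..v5: overlaps v1, v4 -> 2
v1 (9-16) vs v2..v5: overlaps v2, v3, v4 -> 3
v2 (11-12) vs v3..v5: overlaps v3, v4 -> 2
v3 (4-12) vs v4..v5: overlaps v4, v5 -> 2
v4 (10-16) vs v5: overlaps none -> 0
Total overlapping pairs = 2 + 3 + 2 + 2 + 0 = 9

9


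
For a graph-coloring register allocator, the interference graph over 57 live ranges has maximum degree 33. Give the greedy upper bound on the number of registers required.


Greedy coloring never needs more than (max_degree + 1) colors: when coloring a vertex, at most max_degree neighbors are already colored.
Upper bound = 33 + 1 = 34

34


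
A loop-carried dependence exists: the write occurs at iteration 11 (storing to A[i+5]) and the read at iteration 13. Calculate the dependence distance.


Distance = read iteration - write iteration
= 13 - 11 = 2

2


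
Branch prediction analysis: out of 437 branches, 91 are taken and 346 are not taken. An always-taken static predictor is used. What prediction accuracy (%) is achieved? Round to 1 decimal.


Predictor: always-taken
Correct predictions = 91
Accuracy = 91 / 437 * 100 = 20.8%

20.8


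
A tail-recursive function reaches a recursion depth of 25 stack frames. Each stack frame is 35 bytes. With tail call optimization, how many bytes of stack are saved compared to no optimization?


Without TCO: 25 * 35 = 875 bytes
With TCO: reuse 1 frame = 35 bytes
Savings = 875 - 35 = 840

840


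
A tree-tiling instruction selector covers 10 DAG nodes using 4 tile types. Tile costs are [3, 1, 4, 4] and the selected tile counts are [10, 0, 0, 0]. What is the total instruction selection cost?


Total cost = sum(count_i * cost_i)
= 10*3 + 0*1 + 0*4 + 0*4
= 30

30


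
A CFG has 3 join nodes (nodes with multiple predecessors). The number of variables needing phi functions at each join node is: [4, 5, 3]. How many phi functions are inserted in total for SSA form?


Total phi functions = sum of phi functions at each join node
= 4 + 5 + 3 = 12

12


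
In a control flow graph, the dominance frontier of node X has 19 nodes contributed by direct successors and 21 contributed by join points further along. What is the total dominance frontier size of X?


DF(X) = direct successor contributions + join point contributions
= 19 + 21 = 40

40


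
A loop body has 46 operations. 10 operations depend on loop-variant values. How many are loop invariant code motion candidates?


Invariant candidates = total - loop-dependent
= 46 - 10 = 36

36


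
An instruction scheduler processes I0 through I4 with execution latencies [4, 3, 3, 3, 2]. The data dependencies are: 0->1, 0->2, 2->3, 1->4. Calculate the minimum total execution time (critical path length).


Compute longest path through dependency graph: dist(Ik) = max over predecessors of dist + latency(Ik).
dist(I0) = latency 4 = 4
dist(I1) = dist(I0) + 3 = 4 + 3 = 7
dist(I2) = dist(I0) + 3 = 4 + 3 = 7
dist(I3) = dist(I2) + 3 = 7 + 3 = 10
dist(I4) = dist(I1) + 2 = 7 + 2 = 9
Critical path = max dist = 10

10


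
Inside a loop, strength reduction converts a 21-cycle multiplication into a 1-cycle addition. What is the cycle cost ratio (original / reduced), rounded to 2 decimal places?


Ratio = mult_cost / add_cost = 21 / 1 = 21.0

21.0


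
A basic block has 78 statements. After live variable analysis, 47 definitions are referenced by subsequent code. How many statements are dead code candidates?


Dead code = total statements - live definitions
= 78 - 47 = 31

31


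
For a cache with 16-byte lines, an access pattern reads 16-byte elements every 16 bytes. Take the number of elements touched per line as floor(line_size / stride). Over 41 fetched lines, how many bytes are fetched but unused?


Elements per line = floor(16 / 16) = 1
Bytes used per line = 1 * 16 = 16
Wasted per line = 16 - 16 = 0
Total wasted = 0 * 41 = 0

0


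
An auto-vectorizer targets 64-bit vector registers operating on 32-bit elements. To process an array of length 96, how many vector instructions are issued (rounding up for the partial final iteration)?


Width = 64 / 32 = 2 elements per vector op
Iterations = ceil(96 / 2) = 48

48


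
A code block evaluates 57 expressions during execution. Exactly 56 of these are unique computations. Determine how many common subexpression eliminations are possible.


CSE count = total expressions - unique expressions
= 57 - 56 = 1

1


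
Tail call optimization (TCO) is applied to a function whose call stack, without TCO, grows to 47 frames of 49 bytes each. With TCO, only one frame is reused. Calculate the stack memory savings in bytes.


Without TCO: 47 * 49 = 2303 bytes
With TCO: reuse 1 frame = 49 bytes
Savings = 2303 - 49 = 2254

2254


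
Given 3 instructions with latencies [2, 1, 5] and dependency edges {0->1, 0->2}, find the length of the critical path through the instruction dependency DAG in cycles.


Compute longest path through dependency graph: dist(Ik) = max over predecessors of dist + latency(Ik).
dist(I0) = latency 2 = 2
dist(I1) = dist(I0) + 1 = 2 + 1 = 3
dist(I2) = dist(I0) + 5 = 2 + 5 = 7
Critical path = max dist = 7

7


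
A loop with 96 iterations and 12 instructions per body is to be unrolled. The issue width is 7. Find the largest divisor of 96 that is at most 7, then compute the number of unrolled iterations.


Largest divisor of 96 <= 7 is 6
New iterations = 96 / 6 = 16

16


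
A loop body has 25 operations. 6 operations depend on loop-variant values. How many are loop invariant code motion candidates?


Invariant candidates = total - loop-dependent
= 25 - 6 = 19

19


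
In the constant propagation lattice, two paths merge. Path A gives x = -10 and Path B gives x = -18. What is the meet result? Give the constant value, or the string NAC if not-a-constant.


Meet operation: if both paths give the same constant, result is that constant; if they differ, result is NAC (not-a-constant).
Path A: -10, Path B: -18 -> differ
Result: not-a-constant -> NAC

NAC


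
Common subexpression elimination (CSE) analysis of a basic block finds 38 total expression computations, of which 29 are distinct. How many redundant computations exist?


CSE count = total expressions - unique expressions
= 38 - 29 = 9

9


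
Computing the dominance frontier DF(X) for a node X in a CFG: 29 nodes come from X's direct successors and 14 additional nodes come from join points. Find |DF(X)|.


DF(X) = direct successor contributions + join point contributions
= 29 + 14 = 43

43


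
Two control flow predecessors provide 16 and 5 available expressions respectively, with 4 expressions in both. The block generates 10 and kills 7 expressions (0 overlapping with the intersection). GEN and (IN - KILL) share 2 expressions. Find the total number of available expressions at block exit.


IN = intersection of predecessors = 4
IN - KILL = 4 - 0 = 4
|OUT| = |GEN| + |IN - KILL| - |GEN ∩ (IN - KILL)| = 10 + 4 - 2 = 12

12


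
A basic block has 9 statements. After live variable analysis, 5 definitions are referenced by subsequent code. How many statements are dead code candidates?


Dead code = total statements - live definitions
= 9 - 5 = 4

4


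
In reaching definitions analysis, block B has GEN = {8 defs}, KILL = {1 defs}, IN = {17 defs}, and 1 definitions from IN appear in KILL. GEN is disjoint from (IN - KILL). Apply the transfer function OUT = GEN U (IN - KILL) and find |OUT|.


IN - KILL: 17 - 1 = 16 surviving definitions
OUT = GEN + surviving = 8 + 16 = 24

24


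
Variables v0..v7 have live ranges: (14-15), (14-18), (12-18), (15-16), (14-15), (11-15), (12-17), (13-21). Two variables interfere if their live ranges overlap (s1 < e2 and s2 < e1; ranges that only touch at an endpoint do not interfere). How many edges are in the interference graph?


Check all pairs for overlapping intervals.
Two intervals (s1,e1) and (s2,e2) overlap if s1 < e2 and s2 < e1.
v0 (14-15) vs v1..v7: overlaps v1, v2, v4, v5, v6, v7 -> 6
v1 (14-18) vs v2..v7: overlaps v2, v3, v4, v5, v6, v7 -> 6
v2 (12-18) vs v3..v7: overlaps v3, v4, v5, v6, v7 -> 5
v3 (15-16) vs v4..v7: overlaps v6, v7 -> 2
v4 (14-15) vs v5..v7: overlaps v5, v6, v7 -> 3
v5 (11-15) vs v6..v7: overlaps v6, v7 -> 2
v6 (12-17) vs v7: overlaps v7 -> 1
Total overlapping pairs = 6 + 6 + 5 + 2 + 3 + 2 + 1 = 25

25


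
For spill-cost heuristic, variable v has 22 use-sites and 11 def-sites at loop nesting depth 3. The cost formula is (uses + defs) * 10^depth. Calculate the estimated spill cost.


uses + defs = 22 + 11 = 33
10^3 = 1000
Spill cost = 33 * 1000 = 33000

33000


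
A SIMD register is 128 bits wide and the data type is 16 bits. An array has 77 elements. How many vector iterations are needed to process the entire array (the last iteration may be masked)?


Width = 128 / 16 = 8 elements per vector op
Iterations = ceil(77 / 8) = 10

10


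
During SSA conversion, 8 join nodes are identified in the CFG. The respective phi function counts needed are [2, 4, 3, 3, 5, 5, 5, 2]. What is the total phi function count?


Total phi functions = sum of phi functions at each join node
= 2 + 4 + 3 + 3 + 5 + 5 + 5 + 2 = 29

29


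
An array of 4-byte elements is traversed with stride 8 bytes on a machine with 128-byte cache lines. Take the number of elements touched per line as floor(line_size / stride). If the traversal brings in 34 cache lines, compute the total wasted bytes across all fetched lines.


Elements per line = floor(128 / 8) = 16
Bytes used per line = 16 * 4 = 64
Wasted per line = 128 - 64 = 64
Total wasted = 64 * 34 = 2176

2176


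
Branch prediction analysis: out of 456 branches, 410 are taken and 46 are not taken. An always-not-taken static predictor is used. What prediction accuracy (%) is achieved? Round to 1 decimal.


Predictor: always-not-taken
Correct predictions = 46
Accuracy = 46 / 456 * 100 = 10.1%

10.1


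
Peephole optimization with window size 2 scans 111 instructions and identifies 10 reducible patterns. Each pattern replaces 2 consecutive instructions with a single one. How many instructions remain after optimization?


Each match removes 1 instructions.
Total removed = 10 * 1 = 10
Remaining = 111 - 10 = 101

101
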